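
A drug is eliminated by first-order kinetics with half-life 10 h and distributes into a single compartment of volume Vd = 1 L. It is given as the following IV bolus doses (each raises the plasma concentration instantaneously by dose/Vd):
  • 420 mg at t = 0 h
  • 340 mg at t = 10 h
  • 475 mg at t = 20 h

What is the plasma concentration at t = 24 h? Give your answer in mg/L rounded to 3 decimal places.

568.394 mg/L

k = ln 2 / 10 = 0.06931 per h
Dose 1 (420 mg at t=0 h): 420·exp(−0.06931·24) = 79.575 mg/L
Dose 2 (340 mg at t=10 h): 340·exp(−0.06931·14) = 128.836 mg/L
Dose 3 (475 mg at t=20 h): 475·exp(−0.06931·4) = 359.983 mg/L
C(24) = 79.575 + 128.836 + 359.983 = 568.394 mg/L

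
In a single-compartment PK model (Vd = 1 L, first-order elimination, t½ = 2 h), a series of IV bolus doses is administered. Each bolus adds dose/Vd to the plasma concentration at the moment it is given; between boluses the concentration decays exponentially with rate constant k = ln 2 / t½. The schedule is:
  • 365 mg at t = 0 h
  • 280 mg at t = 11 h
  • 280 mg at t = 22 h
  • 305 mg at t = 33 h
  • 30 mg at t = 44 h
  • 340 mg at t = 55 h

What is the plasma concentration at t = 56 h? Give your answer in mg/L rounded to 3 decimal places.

k = ln 2 / 2 = 0.34657 per h
Dose 1 (365 mg at t=0 h): 365·exp(−0.34657·56) = 0.000 mg/L
Dose 2 (280 mg at t=11 h): 280·exp(−0.34657·45) = 0.000 mg/L
Dose 3 (280 mg at t=22 h): 280·exp(−0.34657·34) = 0.002 mg/L
Dose 4 (305 mg at t=33 h): 305·exp(−0.34657·23) = 0.105 mg/L
Dose 5 (30 mg at t=44 h): 30·exp(−0.34657·12) = 0.469 mg/L
Dose 6 (340 mg at t=55 h): 340·exp(−0.34657·1) = 240.416 mg/L
C(56) = 0.000 + 0.000 + 0.002 + 0.105 + 0.469 + 240.416 = 240.993 mg/L

240.993 mg/L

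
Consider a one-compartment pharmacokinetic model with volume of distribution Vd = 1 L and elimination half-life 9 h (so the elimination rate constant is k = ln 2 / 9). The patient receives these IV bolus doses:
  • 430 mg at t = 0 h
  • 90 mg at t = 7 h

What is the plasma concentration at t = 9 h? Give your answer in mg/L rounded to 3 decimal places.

k = ln 2 / 9 = 0.07702 per h
Dose 1 (430 mg at t=0 h): 430·exp(−0.07702·9) = 215.000 mg/L
Dose 2 (90 mg at t=7 h): 90·exp(−0.07702·2) = 77.152 mg/L
C(9) = 215.000 + 77.152 = 292.152 mg/L

292.152 mg/L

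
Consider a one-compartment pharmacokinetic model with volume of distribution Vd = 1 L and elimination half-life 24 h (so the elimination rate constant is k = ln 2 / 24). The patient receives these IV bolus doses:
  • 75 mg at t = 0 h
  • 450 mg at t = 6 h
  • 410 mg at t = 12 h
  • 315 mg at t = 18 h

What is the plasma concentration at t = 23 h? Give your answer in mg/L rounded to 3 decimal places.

k = ln 2 / 24 = 0.02888 per h
Dose 1 (75 mg at t=0 h): 75·exp(−0.02888·23) = 38.599 mg/L
Dose 2 (450 mg at t=6 h): 450·exp(−0.02888·17) = 275.412 mg/L
Dose 3 (410 mg at t=12 h): 410·exp(−0.02888·11) = 298.409 mg/L
Dose 4 (315 mg at t=18 h): 315·exp(−0.02888·5) = 272.644 mg/L
C(23) = 38.599 + 275.412 + 298.409 + 272.644 = 885.064 mg/L

885.064 mg/L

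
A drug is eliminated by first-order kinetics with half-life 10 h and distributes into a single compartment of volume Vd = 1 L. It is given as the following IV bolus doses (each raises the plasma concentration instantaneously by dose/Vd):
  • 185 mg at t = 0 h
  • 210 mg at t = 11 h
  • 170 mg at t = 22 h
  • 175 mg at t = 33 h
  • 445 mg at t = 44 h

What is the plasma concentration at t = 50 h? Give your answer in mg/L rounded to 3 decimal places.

k = ln 2 / 10 = 0.06931 per h
Dose 1 (185 mg at t=0 h): 185·exp(−0.06931·50) = 5.781 mg/L
Dose 2 (210 mg at t=11 h): 210·exp(−0.06931·39) = 14.067 mg/L
Dose 3 (170 mg at t=22 h): 170·exp(−0.06931·28) = 24.410 mg/L
Dose 4 (175 mg at t=33 h): 175·exp(−0.06931·17) = 53.863 mg/L
Dose 5 (445 mg at t=44 h): 445·exp(−0.06931·6) = 293.591 mg/L
C(50) = 5.781 + 14.067 + 24.410 + 53.863 + 293.591 = 391.711 mg/L

391.711 mg/L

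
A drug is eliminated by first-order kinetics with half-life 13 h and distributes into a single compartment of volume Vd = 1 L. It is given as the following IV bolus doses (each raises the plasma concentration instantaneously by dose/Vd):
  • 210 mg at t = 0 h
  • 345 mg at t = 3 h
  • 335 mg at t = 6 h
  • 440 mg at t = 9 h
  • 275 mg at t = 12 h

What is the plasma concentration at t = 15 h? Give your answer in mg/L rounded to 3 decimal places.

1037.528 mg/L

k = ln 2 / 13 = 0.05332 per h
Dose 1 (210 mg at t=0 h): 210·exp(−0.05332·15) = 94.379 mg/L
Dose 2 (345 mg at t=3 h): 345·exp(−0.05332·12) = 181.947 mg/L
Dose 3 (335 mg at t=6 h): 335·exp(−0.05332·9) = 207.319 mg/L
Dose 4 (440 mg at t=9 h): 440·exp(−0.05332·6) = 319.533 mg/L
Dose 5 (275 mg at t=12 h): 275·exp(−0.05332·3) = 234.350 mg/L
C(15) = 94.379 + 181.947 + 207.319 + 319.533 + 234.350 = 1037.528 mg/L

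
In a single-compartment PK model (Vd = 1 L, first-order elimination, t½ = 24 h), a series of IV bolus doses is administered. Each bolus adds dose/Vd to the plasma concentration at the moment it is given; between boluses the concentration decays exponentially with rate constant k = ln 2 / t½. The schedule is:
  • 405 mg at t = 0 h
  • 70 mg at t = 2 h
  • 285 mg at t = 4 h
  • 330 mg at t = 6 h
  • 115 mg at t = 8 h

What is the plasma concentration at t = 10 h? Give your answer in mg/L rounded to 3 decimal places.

1001.164 mg/L

k = ln 2 / 24 = 0.02888 per h
Dose 1 (405 mg at t=0 h): 405·exp(−0.02888·10) = 303.407 mg/L
Dose 2 (70 mg at t=2 h): 70·exp(−0.02888·8) = 55.559 mg/L
Dose 3 (285 mg at t=4 h): 285·exp(−0.02888·6) = 239.655 mg/L
Dose 4 (330 mg at t=6 h): 330·exp(−0.02888·4) = 293.997 mg/L
Dose 5 (115 mg at t=8 h): 115·exp(−0.02888·2) = 108.546 mg/L
C(10) = 303.407 + 55.559 + 239.655 + 293.997 + 108.546 = 1001.164 mg/L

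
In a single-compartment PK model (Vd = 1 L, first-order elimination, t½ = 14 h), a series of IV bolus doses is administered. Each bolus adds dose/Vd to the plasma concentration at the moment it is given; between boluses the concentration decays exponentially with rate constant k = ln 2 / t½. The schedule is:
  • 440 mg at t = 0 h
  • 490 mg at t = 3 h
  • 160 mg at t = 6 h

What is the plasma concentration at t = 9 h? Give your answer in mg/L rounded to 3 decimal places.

783.779 mg/L

k = ln 2 / 14 = 0.04951 per h
Dose 1 (440 mg at t=0 h): 440·exp(−0.04951·9) = 281.795 mg/L
Dose 2 (490 mg at t=3 h): 490·exp(−0.04951·6) = 364.069 mg/L
Dose 3 (160 mg at t=6 h): 160·exp(−0.04951·3) = 137.916 mg/L
C(9) = 281.795 + 364.069 + 137.916 = 783.779 mg/L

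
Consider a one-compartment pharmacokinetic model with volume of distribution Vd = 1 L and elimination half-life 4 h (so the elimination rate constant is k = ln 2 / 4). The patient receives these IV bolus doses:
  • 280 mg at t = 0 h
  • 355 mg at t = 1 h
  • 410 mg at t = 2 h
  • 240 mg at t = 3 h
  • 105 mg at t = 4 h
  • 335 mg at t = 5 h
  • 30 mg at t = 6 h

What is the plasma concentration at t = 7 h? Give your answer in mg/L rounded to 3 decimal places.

k = ln 2 / 4 = 0.17329 per h
Dose 1 (280 mg at t=0 h): 280·exp(−0.17329·7) = 83.244 mg/L
Dose 2 (355 mg at t=1 h): 355·exp(−0.17329·6) = 125.511 mg/L
Dose 3 (410 mg at t=2 h): 410·exp(−0.17329·5) = 172.384 mg/L
Dose 4 (240 mg at t=3 h): 240·exp(−0.17329·4) = 120.000 mg/L
Dose 5 (105 mg at t=4 h): 105·exp(−0.17329·3) = 62.433 mg/L
Dose 6 (335 mg at t=5 h): 335·exp(−0.17329·2) = 236.881 mg/L
Dose 7 (30 mg at t=6 h): 30·exp(−0.17329·1) = 25.227 mg/L
C(7) = 83.244 + 125.511 + 172.384 + 120.000 + 62.433 + 236.881 + 25.227 = 825.681 mg/L

825.681 mg/L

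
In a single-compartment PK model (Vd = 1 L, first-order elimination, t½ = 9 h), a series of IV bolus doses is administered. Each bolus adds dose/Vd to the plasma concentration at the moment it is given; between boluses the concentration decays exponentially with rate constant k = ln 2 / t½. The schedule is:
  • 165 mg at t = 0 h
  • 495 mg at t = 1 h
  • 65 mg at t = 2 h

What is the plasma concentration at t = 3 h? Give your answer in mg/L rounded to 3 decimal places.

k = ln 2 / 9 = 0.07702 per h
Dose 1 (165 mg at t=0 h): 165·exp(−0.07702·3) = 130.961 mg/L
Dose 2 (495 mg at t=1 h): 495·exp(−0.07702·2) = 424.336 mg/L
Dose 3 (65 mg at t=2 h): 65·exp(−0.07702·1) = 60.182 mg/L
C(3) = 130.961 + 424.336 + 60.182 = 615.478 mg/L

615.478 mg/L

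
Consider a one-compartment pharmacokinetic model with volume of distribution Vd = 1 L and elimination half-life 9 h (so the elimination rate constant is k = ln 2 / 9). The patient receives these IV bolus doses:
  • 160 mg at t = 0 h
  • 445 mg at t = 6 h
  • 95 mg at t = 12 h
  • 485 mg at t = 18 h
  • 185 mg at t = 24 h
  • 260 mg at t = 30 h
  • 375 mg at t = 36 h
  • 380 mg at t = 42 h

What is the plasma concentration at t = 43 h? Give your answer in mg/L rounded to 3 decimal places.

819.942 mg/L

k = ln 2 / 9 = 0.07702 per h
Dose 1 (160 mg at t=0 h): 160·exp(−0.07702·43) = 5.833 mg/L
Dose 2 (445 mg at t=6 h): 445·exp(−0.07702·37) = 25.751 mg/L
Dose 3 (95 mg at t=12 h): 95·exp(−0.07702·31) = 8.727 mg/L
Dose 4 (485 mg at t=18 h): 485·exp(−0.07702·25) = 70.721 mg/L
Dose 5 (185 mg at t=24 h): 185·exp(−0.07702·19) = 42.822 mg/L
Dose 6 (260 mg at t=30 h): 260·exp(−0.07702·13) = 95.533 mg/L
Dose 7 (375 mg at t=36 h): 375·exp(−0.07702·7) = 218.724 mg/L
Dose 8 (380 mg at t=42 h): 380·exp(−0.07702·1) = 351.832 mg/L
C(43) = 5.833 + 25.751 + 8.727 + 70.721 + 42.822 + 95.533 + 218.724 + 351.832 = 819.942 mg/L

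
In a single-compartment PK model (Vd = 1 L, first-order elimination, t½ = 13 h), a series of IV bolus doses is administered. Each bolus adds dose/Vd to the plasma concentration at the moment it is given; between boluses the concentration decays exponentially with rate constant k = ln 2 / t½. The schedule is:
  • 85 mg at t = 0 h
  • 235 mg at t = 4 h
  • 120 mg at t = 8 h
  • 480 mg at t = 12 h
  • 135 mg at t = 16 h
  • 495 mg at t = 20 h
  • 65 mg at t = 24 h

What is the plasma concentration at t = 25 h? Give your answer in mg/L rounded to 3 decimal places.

911.922 mg/L

k = ln 2 / 13 = 0.05332 per h
Dose 1 (85 mg at t=0 h): 85·exp(−0.05332·25) = 22.414 mg/L
Dose 2 (235 mg at t=4 h): 235·exp(−0.05332·21) = 76.699 mg/L
Dose 3 (120 mg at t=8 h): 120·exp(−0.05332·17) = 48.476 mg/L
Dose 4 (480 mg at t=12 h): 480·exp(−0.05332·13) = 240.000 mg/L
Dose 5 (135 mg at t=16 h): 135·exp(−0.05332·9) = 83.547 mg/L
Dose 6 (495 mg at t=20 h): 495·exp(−0.05332·5) = 379.162 mg/L
Dose 7 (65 mg at t=24 h): 65·exp(−0.05332·1) = 61.625 mg/L
C(25) = 22.414 + 76.699 + 48.476 + 240.000 + 83.547 + 379.162 + 61.625 = 911.922 mg/L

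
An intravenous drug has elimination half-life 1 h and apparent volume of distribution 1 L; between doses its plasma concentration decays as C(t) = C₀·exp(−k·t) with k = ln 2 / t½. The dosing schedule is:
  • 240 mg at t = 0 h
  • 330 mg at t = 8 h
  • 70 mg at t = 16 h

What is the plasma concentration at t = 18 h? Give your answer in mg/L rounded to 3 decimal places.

17.823 mg/L

k = ln 2 / 1 = 0.69315 per h
Dose 1 (240 mg at t=0 h): 240·exp(−0.69315·18) = 0.001 mg/L
Dose 2 (330 mg at t=8 h): 330·exp(−0.69315·10) = 0.322 mg/L
Dose 3 (70 mg at t=16 h): 70·exp(−0.69315·2) = 17.500 mg/L
C(18) = 0.001 + 0.322 + 17.500 = 17.823 mg/L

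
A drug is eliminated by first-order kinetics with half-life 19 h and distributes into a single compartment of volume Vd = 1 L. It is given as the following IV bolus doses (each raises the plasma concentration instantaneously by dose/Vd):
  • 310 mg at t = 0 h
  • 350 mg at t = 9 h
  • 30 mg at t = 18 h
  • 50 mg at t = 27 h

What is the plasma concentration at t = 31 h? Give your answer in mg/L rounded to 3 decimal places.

k = ln 2 / 19 = 0.03648 per h
Dose 1 (310 mg at t=0 h): 310·exp(−0.03648·31) = 100.048 mg/L
Dose 2 (350 mg at t=9 h): 350·exp(−0.03648·22) = 156.858 mg/L
Dose 3 (30 mg at t=18 h): 30·exp(−0.03648·13) = 18.670 mg/L
Dose 4 (50 mg at t=27 h): 50·exp(−0.03648·4) = 43.211 mg/L
C(31) = 100.048 + 156.858 + 18.670 + 43.211 = 318.787 mg/L

318.787 mg/L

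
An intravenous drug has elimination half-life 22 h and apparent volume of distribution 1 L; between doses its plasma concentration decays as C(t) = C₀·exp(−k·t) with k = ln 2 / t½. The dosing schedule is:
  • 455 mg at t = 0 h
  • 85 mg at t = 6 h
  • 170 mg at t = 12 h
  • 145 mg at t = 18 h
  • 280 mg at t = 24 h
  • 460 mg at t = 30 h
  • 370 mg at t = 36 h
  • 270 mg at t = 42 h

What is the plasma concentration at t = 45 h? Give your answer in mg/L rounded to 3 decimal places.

1212.665 mg/L

k = ln 2 / 22 = 0.03151 per h
Dose 1 (455 mg at t=0 h): 455·exp(−0.03151·45) = 110.222 mg/L
Dose 2 (85 mg at t=6 h): 85·exp(−0.03151·39) = 24.876 mg/L
Dose 3 (170 mg at t=12 h): 170·exp(−0.03151·33) = 60.104 mg/L
Dose 4 (145 mg at t=18 h): 145·exp(−0.03151·27) = 61.933 mg/L
Dose 5 (280 mg at t=24 h): 280·exp(−0.03151·21) = 144.481 mg/L
Dose 6 (460 mg at t=30 h): 460·exp(−0.03151·15) = 286.754 mg/L
Dose 7 (370 mg at t=36 h): 370·exp(−0.03151·9) = 278.646 mg/L
Dose 8 (270 mg at t=42 h): 270·exp(−0.03151·3) = 245.649 mg/L
C(45) = 110.222 + 24.876 + 60.104 + 61.933 + 144.481 + 286.754 + 278.646 + 245.649 = 1212.665 mg/L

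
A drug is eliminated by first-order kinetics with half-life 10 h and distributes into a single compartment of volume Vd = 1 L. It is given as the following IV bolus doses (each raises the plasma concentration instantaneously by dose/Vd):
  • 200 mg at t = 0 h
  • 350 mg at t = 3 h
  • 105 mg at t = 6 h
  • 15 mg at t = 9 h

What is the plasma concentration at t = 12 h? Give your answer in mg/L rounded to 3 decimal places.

k = ln 2 / 10 = 0.06931 per h
Dose 1 (200 mg at t=0 h): 200·exp(−0.06931·12) = 87.055 mg/L
Dose 2 (350 mg at t=3 h): 350·exp(−0.06931·9) = 187.560 mg/L
Dose 3 (105 mg at t=6 h): 105·exp(−0.06931·6) = 69.274 mg/L
Dose 4 (15 mg at t=9 h): 15·exp(−0.06931·3) = 12.184 mg/L
C(12) = 87.055 + 187.560 + 69.274 + 12.184 = 356.073 mg/L

356.073 mg/L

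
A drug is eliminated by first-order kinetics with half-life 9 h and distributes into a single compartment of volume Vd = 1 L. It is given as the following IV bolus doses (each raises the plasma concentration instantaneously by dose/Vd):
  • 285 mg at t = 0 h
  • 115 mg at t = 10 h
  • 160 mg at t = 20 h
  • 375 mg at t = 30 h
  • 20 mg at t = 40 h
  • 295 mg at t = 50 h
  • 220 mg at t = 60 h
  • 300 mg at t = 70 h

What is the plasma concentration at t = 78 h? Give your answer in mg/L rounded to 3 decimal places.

k = ln 2 / 9 = 0.07702 per h
Dose 1 (285 mg at t=0 h): 285·exp(−0.07702·78) = 0.701 mg/L
Dose 2 (115 mg at t=10 h): 115·exp(−0.07702·68) = 0.611 mg/L
Dose 3 (160 mg at t=20 h): 160·exp(−0.07702·58) = 1.837 mg/L
Dose 4 (375 mg at t=30 h): 375·exp(−0.07702·48) = 9.301 mg/L
Dose 5 (20 mg at t=40 h): 20·exp(−0.07702·38) = 1.072 mg/L
Dose 6 (295 mg at t=50 h): 295·exp(−0.07702·28) = 34.142 mg/L
Dose 7 (220 mg at t=60 h): 220·exp(−0.07702·18) = 55.000 mg/L
Dose 8 (300 mg at t=70 h): 300·exp(−0.07702·8) = 162.009 mg/L
C(78) = 0.701 + 0.611 + 1.837 + 9.301 + 1.072 + 34.142 + 55.000 + 162.009 = 264.673 mg/L

264.673 mg/L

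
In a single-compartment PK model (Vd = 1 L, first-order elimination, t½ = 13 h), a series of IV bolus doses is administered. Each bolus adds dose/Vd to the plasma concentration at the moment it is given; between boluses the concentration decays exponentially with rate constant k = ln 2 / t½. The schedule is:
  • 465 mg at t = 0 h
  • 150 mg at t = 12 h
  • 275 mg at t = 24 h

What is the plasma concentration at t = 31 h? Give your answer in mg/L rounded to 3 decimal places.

332.850 mg/L

k = ln 2 / 13 = 0.05332 per h
Dose 1 (465 mg at t=0 h): 465·exp(−0.05332·31) = 89.046 mg/L
Dose 2 (150 mg at t=12 h): 150·exp(−0.05332·19) = 54.466 mg/L
Dose 3 (275 mg at t=24 h): 275·exp(−0.05332·7) = 189.339 mg/L
C(31) = 89.046 + 54.466 + 189.339 = 332.850 mg/L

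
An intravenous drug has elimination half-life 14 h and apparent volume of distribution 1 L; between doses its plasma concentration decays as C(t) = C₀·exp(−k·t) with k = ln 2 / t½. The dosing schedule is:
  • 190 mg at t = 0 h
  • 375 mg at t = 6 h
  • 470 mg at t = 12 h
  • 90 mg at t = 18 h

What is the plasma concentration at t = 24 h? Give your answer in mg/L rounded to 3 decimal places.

k = ln 2 / 14 = 0.04951 per h
Dose 1 (190 mg at t=0 h): 190·exp(−0.04951·24) = 57.903 mg/L
Dose 2 (375 mg at t=6 h): 375·exp(−0.04951·18) = 153.813 mg/L
Dose 3 (470 mg at t=12 h): 470·exp(−0.04951·12) = 259.461 mg/L
Dose 4 (90 mg at t=18 h): 90·exp(−0.04951·6) = 66.870 mg/L
C(24) = 57.903 + 153.813 + 259.461 + 66.870 = 538.047 mg/L

538.047 mg/L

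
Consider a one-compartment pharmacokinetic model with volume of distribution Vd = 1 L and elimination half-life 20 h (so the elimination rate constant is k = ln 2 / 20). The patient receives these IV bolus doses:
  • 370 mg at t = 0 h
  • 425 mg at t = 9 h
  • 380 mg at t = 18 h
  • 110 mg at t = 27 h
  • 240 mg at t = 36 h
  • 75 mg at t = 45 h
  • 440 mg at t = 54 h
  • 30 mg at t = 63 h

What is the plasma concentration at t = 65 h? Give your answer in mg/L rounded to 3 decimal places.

k = ln 2 / 20 = 0.03466 per h
Dose 1 (370 mg at t=0 h): 370·exp(−0.03466·65) = 38.891 mg/L
Dose 2 (425 mg at t=9 h): 425·exp(−0.03466·56) = 61.025 mg/L
Dose 3 (380 mg at t=18 h): 380·exp(−0.03466·47) = 74.535 mg/L
Dose 4 (110 mg at t=27 h): 110·exp(−0.03466·38) = 29.474 mg/L
Dose 5 (240 mg at t=36 h): 240·exp(−0.03466·29) = 87.845 mg/L
Dose 6 (75 mg at t=45 h): 75·exp(−0.03466·20) = 37.500 mg/L
Dose 7 (440 mg at t=54 h): 440·exp(−0.03466·11) = 300.529 mg/L
Dose 8 (30 mg at t=63 h): 30·exp(−0.03466·2) = 27.991 mg/L
C(65) = 38.891 + 61.025 + 74.535 + 29.474 + 87.845 + 37.500 + 300.529 + 27.991 = 657.790 mg/L

657.790 mg/L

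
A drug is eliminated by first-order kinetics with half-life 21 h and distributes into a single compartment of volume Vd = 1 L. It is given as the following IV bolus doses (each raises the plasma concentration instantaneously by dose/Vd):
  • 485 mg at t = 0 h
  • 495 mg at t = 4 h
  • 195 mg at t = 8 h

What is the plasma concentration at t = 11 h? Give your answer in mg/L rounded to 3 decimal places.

k = ln 2 / 21 = 0.03301 per h
Dose 1 (485 mg at t=0 h): 485·exp(−0.03301·11) = 337.333 mg/L
Dose 2 (495 mg at t=4 h): 495·exp(−0.03301·7) = 392.882 mg/L
Dose 3 (195 mg at t=8 h): 195·exp(−0.03301·3) = 176.616 mg/L
C(11) = 337.333 + 392.882 + 176.616 = 906.831 mg/L

906.831 mg/L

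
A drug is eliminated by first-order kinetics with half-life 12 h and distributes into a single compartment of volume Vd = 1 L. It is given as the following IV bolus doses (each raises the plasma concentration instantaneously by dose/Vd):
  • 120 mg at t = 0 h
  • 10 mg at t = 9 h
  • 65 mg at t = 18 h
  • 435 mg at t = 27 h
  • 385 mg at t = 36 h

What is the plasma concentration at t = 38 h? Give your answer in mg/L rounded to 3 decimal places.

609.139 mg/L

k = ln 2 / 12 = 0.05776 per h
Dose 1 (120 mg at t=0 h): 120·exp(−0.05776·38) = 13.363 mg/L
Dose 2 (10 mg at t=9 h): 10·exp(−0.05776·29) = 1.873 mg/L
Dose 3 (65 mg at t=18 h): 65·exp(−0.05776·20) = 20.474 mg/L
Dose 4 (435 mg at t=27 h): 435·exp(−0.05776·11) = 230.433 mg/L
Dose 5 (385 mg at t=36 h): 385·exp(−0.05776·2) = 342.996 mg/L
C(38) = 13.363 + 1.873 + 20.474 + 230.433 + 342.996 = 609.139 mg/L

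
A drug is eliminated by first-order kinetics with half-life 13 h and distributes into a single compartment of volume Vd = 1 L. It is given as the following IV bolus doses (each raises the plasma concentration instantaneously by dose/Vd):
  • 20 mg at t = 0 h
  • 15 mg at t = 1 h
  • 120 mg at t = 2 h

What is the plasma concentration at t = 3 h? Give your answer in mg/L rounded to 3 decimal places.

k = ln 2 / 13 = 0.05332 per h
Dose 1 (20 mg at t=0 h): 20·exp(−0.05332·3) = 17.044 mg/L
Dose 2 (15 mg at t=1 h): 15·exp(−0.05332·2) = 13.483 mg/L
Dose 3 (120 mg at t=2 h): 120·exp(−0.05332·1) = 113.769 mg/L
C(3) = 17.044 + 13.483 + 113.769 = 144.296 mg/L

144.296 mg/L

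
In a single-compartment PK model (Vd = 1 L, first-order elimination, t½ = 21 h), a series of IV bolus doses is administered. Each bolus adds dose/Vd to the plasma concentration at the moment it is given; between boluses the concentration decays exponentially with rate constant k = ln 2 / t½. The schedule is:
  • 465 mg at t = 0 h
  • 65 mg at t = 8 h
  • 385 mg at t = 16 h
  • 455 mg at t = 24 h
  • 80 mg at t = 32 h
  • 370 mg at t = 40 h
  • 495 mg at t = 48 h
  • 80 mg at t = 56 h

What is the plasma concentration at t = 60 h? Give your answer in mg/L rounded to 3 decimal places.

930.793 mg/L

k = ln 2 / 21 = 0.03301 per h
Dose 1 (465 mg at t=0 h): 465·exp(−0.03301·60) = 64.175 mg/L
Dose 2 (65 mg at t=8 h): 65·exp(−0.03301·52) = 11.682 mg/L
Dose 3 (385 mg at t=16 h): 385·exp(−0.03301·44) = 90.101 mg/L
Dose 4 (455 mg at t=24 h): 455·exp(−0.03301·36) = 138.663 mg/L
Dose 5 (80 mg at t=32 h): 80·exp(−0.03301·28) = 31.748 mg/L
Dose 6 (370 mg at t=40 h): 370·exp(−0.03301·20) = 191.208 mg/L
Dose 7 (495 mg at t=48 h): 495·exp(−0.03301·12) = 333.110 mg/L
Dose 8 (80 mg at t=56 h): 80·exp(−0.03301·4) = 70.105 mg/L
C(60) = 64.175 + 11.682 + 90.101 + 138.663 + 31.748 + 191.208 + 333.110 + 70.105 = 930.793 mg/L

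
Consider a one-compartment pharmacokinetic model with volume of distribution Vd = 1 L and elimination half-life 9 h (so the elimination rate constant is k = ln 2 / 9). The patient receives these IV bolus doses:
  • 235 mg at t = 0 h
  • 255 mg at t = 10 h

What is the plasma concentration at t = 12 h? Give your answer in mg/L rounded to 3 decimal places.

k = ln 2 / 9 = 0.07702 per h
Dose 1 (235 mg at t=0 h): 235·exp(−0.07702·12) = 93.260 mg/L
Dose 2 (255 mg at t=10 h): 255·exp(−0.07702·2) = 218.597 mg/L
C(12) = 93.260 + 218.597 = 311.857 mg/L

311.857 mg/L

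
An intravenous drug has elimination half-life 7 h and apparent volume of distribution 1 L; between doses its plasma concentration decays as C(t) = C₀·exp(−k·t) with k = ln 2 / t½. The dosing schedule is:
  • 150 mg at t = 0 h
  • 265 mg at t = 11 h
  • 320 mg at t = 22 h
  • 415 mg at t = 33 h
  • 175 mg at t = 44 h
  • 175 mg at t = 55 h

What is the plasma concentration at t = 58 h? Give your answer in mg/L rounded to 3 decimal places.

k = ln 2 / 7 = 0.09902 per h
Dose 1 (150 mg at t=0 h): 150·exp(−0.09902·58) = 0.481 mg/L
Dose 2 (265 mg at t=11 h): 265·exp(−0.09902·47) = 2.524 mg/L
Dose 3 (320 mg at t=22 h): 320·exp(−0.09902·36) = 9.057 mg/L
Dose 4 (415 mg at t=33 h): 415·exp(−0.09902·25) = 34.909 mg/L
Dose 5 (175 mg at t=44 h): 175·exp(−0.09902·14) = 43.750 mg/L
Dose 6 (175 mg at t=55 h): 175·exp(−0.09902·3) = 130.025 mg/L
C(58) = 0.481 + 2.524 + 9.057 + 34.909 + 43.750 + 130.025 = 220.745 mg/L

220.745 mg/L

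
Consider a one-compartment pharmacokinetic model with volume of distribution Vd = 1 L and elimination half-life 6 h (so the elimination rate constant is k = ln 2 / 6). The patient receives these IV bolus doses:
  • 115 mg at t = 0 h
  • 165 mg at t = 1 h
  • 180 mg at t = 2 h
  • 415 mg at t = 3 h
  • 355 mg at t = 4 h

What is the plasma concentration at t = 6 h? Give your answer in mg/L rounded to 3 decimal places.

k = ln 2 / 6 = 0.11552 per h
Dose 1 (115 mg at t=0 h): 115·exp(−0.11552·6) = 57.500 mg/L
Dose 2 (165 mg at t=1 h): 165·exp(−0.11552·5) = 92.603 mg/L
Dose 3 (180 mg at t=2 h): 180·exp(−0.11552·4) = 113.393 mg/L
Dose 4 (415 mg at t=3 h): 415·exp(−0.11552·3) = 293.449 mg/L
Dose 5 (355 mg at t=4 h): 355·exp(−0.11552·2) = 281.764 mg/L
C(6) = 57.500 + 92.603 + 113.393 + 293.449 + 281.764 = 838.709 mg/L

838.709 mg/L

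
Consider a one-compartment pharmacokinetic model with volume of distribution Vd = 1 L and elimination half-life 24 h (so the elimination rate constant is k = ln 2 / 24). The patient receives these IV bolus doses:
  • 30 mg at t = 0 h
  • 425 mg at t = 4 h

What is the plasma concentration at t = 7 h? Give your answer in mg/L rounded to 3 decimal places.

k = ln 2 / 24 = 0.02888 per h
Dose 1 (30 mg at t=0 h): 30·exp(−0.02888·7) = 24.509 mg/L
Dose 2 (425 mg at t=4 h): 425·exp(−0.02888·3) = 389.727 mg/L
C(7) = 24.509 + 389.727 = 414.235 mg/L

414.235 mg/L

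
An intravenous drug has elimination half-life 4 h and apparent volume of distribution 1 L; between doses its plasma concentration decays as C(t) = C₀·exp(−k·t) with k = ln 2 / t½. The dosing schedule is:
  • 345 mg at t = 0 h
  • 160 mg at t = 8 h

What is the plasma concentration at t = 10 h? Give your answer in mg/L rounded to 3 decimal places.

174.125 mg/L

k = ln 2 / 4 = 0.17329 per h
Dose 1 (345 mg at t=0 h): 345·exp(−0.17329·10) = 60.988 mg/L
Dose 2 (160 mg at t=8 h): 160·exp(−0.17329·2) = 113.137 mg/L
C(10) = 60.988 + 113.137 = 174.125 mg/L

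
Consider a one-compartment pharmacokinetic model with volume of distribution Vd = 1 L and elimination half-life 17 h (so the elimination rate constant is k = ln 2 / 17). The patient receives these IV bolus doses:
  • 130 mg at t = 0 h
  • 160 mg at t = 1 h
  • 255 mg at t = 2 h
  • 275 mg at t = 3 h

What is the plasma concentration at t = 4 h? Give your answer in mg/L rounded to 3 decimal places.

751.059 mg/L

k = ln 2 / 17 = 0.04077 per h
Dose 1 (130 mg at t=0 h): 130·exp(−0.04077·4) = 110.437 mg/L
Dose 2 (160 mg at t=1 h): 160·exp(−0.04077·3) = 141.578 mg/L
Dose 3 (255 mg at t=2 h): 255·exp(−0.04077·2) = 235.031 mg/L
Dose 4 (275 mg at t=3 h): 275·exp(−0.04077·1) = 264.013 mg/L
C(4) = 110.437 + 141.578 + 235.031 + 264.013 = 751.059 mg/L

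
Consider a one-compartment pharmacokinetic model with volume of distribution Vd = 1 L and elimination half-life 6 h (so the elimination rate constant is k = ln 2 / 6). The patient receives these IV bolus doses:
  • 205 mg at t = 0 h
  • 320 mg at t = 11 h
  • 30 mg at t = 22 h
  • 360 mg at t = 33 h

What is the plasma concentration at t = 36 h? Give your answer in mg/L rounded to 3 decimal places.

k = ln 2 / 6 = 0.11552 per h
Dose 1 (205 mg at t=0 h): 205·exp(−0.11552·36) = 3.203 mg/L
Dose 2 (320 mg at t=11 h): 320·exp(−0.11552·25) = 17.818 mg/L
Dose 3 (30 mg at t=22 h): 30·exp(−0.11552·14) = 5.953 mg/L
Dose 4 (360 mg at t=33 h): 360·exp(−0.11552·3) = 254.558 mg/L
C(36) = 3.203 + 17.818 + 5.953 + 254.558 = 281.532 mg/L

281.532 mg/L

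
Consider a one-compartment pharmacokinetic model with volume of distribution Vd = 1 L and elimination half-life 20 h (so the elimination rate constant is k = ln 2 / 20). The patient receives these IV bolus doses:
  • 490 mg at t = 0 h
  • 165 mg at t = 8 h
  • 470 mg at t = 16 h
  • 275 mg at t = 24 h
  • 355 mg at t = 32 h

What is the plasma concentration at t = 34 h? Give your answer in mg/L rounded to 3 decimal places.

995.374 mg/L

k = ln 2 / 20 = 0.03466 per h
Dose 1 (490 mg at t=0 h): 490·exp(−0.03466·34) = 150.815 mg/L
Dose 2 (165 mg at t=8 h): 165·exp(−0.03466·26) = 67.011 mg/L
Dose 3 (470 mg at t=16 h): 470·exp(−0.03466·18) = 251.867 mg/L
Dose 4 (275 mg at t=24 h): 275·exp(−0.03466·10) = 194.454 mg/L
Dose 5 (355 mg at t=32 h): 355·exp(−0.03466·2) = 331.227 mg/L
C(34) = 150.815 + 67.011 + 251.867 + 194.454 + 331.227 = 995.374 mg/L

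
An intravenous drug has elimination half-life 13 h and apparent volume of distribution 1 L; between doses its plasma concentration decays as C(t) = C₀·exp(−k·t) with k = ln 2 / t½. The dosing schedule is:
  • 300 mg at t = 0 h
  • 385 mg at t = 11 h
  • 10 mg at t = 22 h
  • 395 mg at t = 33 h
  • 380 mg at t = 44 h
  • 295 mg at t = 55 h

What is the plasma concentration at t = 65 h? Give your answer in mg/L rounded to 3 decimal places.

k = ln 2 / 13 = 0.05332 per h
Dose 1 (300 mg at t=0 h): 300·exp(−0.05332·65) = 9.375 mg/L
Dose 2 (385 mg at t=11 h): 385·exp(−0.05332·54) = 21.629 mg/L
Dose 3 (10 mg at t=22 h): 10·exp(−0.05332·43) = 1.010 mg/L
Dose 4 (395 mg at t=33 h): 395·exp(−0.05332·32) = 71.713 mg/L
Dose 5 (380 mg at t=44 h): 380·exp(−0.05332·21) = 124.024 mg/L
Dose 6 (295 mg at t=55 h): 295·exp(−0.05332·10) = 173.085 mg/L
C(65) = 9.375 + 21.629 + 1.010 + 71.713 + 124.024 + 173.085 = 400.836 mg/L

400.836 mg/L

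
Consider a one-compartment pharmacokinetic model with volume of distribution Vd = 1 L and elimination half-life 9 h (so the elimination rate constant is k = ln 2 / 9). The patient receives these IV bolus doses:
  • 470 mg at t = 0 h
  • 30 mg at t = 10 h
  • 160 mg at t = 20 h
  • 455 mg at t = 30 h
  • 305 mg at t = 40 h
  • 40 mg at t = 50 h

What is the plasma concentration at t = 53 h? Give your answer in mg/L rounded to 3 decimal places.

k = ln 2 / 9 = 0.07702 per h
Dose 1 (470 mg at t=0 h): 470·exp(−0.07702·53) = 7.932 mg/L
Dose 2 (30 mg at t=10 h): 30·exp(−0.07702·43) = 1.094 mg/L
Dose 3 (160 mg at t=20 h): 160·exp(−0.07702·33) = 12.599 mg/L
Dose 4 (455 mg at t=30 h): 455·exp(−0.07702·23) = 77.395 mg/L
Dose 5 (305 mg at t=40 h): 305·exp(−0.07702·13) = 112.067 mg/L
Dose 6 (40 mg at t=50 h): 40·exp(−0.07702·3) = 31.748 mg/L
C(53) = 7.932 + 1.094 + 12.599 + 77.395 + 112.067 + 31.748 = 242.835 mg/L

242.835 mg/L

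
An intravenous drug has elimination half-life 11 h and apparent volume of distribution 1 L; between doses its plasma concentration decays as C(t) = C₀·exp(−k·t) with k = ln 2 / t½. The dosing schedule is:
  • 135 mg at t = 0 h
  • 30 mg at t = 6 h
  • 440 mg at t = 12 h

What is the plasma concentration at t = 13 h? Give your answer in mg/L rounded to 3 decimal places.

491.937 mg/L

k = ln 2 / 11 = 0.06301 per h
Dose 1 (135 mg at t=0 h): 135·exp(−0.06301·13) = 59.507 mg/L
Dose 2 (30 mg at t=6 h): 30·exp(−0.06301·7) = 19.300 mg/L
Dose 3 (440 mg at t=12 h): 440·exp(−0.06301·1) = 413.130 mg/L
C(13) = 59.507 + 19.300 + 413.130 = 491.937 mg/L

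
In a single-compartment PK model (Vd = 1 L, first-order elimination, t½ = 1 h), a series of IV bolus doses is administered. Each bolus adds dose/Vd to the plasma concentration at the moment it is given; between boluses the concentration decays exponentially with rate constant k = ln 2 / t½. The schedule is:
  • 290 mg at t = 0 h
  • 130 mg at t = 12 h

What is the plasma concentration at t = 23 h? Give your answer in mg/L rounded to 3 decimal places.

0.064 mg/L

k = ln 2 / 1 = 0.69315 per h
Dose 1 (290 mg at t=0 h): 290·exp(−0.69315·23) = 0.000 mg/L
Dose 2 (130 mg at t=12 h): 130·exp(−0.69315·11) = 0.063 mg/L
C(23) = 0.000 + 0.063 = 0.064 mg/L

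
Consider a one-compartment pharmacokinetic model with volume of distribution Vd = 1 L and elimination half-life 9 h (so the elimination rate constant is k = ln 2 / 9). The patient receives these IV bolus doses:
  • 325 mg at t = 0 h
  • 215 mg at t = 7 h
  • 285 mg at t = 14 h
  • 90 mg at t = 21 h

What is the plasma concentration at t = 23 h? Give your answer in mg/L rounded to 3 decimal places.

337.635 mg/L

k = ln 2 / 9 = 0.07702 per h
Dose 1 (325 mg at t=0 h): 325·exp(−0.07702·23) = 55.282 mg/L
Dose 2 (215 mg at t=7 h): 215·exp(−0.07702·16) = 62.701 mg/L
Dose 3 (285 mg at t=14 h): 285·exp(−0.07702·9) = 142.500 mg/L
Dose 4 (90 mg at t=21 h): 90·exp(−0.07702·2) = 77.152 mg/L
C(23) = 55.282 + 62.701 + 142.500 + 77.152 = 337.635 mg/L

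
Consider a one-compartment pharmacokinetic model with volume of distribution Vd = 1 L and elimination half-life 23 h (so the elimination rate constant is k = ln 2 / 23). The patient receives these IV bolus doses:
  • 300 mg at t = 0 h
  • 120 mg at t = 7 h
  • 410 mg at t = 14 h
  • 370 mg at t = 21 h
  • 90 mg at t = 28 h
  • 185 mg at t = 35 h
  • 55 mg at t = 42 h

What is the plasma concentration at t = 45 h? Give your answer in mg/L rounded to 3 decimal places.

k = ln 2 / 23 = 0.03014 per h
Dose 1 (300 mg at t=0 h): 300·exp(−0.03014·45) = 77.295 mg/L
Dose 2 (120 mg at t=7 h): 120·exp(−0.03014·38) = 38.179 mg/L
Dose 3 (410 mg at t=14 h): 410·exp(−0.03014·31) = 161.082 mg/L
Dose 4 (370 mg at t=21 h): 370·exp(−0.03014·24) = 179.508 mg/L
Dose 5 (90 mg at t=28 h): 90·exp(−0.03014·17) = 53.919 mg/L
Dose 6 (185 mg at t=35 h): 185·exp(−0.03014·10) = 136.864 mg/L
Dose 7 (55 mg at t=42 h): 55·exp(−0.03014·3) = 50.246 mg/L
C(45) = 77.295 + 38.179 + 161.082 + 179.508 + 53.919 + 136.864 + 50.246 = 697.093 mg/L

697.093 mg/L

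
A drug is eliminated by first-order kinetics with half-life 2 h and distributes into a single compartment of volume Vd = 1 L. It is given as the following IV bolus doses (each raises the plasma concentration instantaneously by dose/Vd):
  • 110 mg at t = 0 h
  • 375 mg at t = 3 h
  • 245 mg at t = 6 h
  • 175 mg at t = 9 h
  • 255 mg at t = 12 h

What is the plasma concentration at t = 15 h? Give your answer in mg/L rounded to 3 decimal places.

129.326 mg/L

k = ln 2 / 2 = 0.34657 per h
Dose 1 (110 mg at t=0 h): 110·exp(−0.34657·15) = 0.608 mg/L
Dose 2 (375 mg at t=3 h): 375·exp(−0.34657·12) = 5.859 mg/L
Dose 3 (245 mg at t=6 h): 245·exp(−0.34657·9) = 10.828 mg/L
Dose 4 (175 mg at t=9 h): 175·exp(−0.34657·6) = 21.875 mg/L
Dose 5 (255 mg at t=12 h): 255·exp(−0.34657·3) = 90.156 mg/L
C(15) = 0.608 + 5.859 + 10.828 + 21.875 + 90.156 = 129.326 mg/L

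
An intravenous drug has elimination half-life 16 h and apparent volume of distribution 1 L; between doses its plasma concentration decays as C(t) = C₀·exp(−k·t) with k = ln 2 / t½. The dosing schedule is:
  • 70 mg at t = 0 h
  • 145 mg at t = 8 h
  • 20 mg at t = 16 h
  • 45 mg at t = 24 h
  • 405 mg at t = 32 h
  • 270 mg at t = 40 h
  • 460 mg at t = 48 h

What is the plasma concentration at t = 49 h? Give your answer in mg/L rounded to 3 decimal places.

k = ln 2 / 16 = 0.04332 per h
Dose 1 (70 mg at t=0 h): 70·exp(−0.04332·49) = 8.379 mg/L
Dose 2 (145 mg at t=8 h): 145·exp(−0.04332·41) = 24.546 mg/L
Dose 3 (20 mg at t=16 h): 20·exp(−0.04332·33) = 4.788 mg/L
Dose 4 (45 mg at t=24 h): 45·exp(−0.04332·25) = 15.235 mg/L
Dose 5 (405 mg at t=32 h): 405·exp(−0.04332·17) = 193.915 mg/L
Dose 6 (270 mg at t=40 h): 270·exp(−0.04332·9) = 182.824 mg/L
Dose 7 (460 mg at t=48 h): 460·exp(−0.04332·1) = 440.498 mg/L
C(49) = 8.379 + 24.546 + 4.788 + 15.235 + 193.915 + 182.824 + 440.498 = 870.185 mg/L

870.185 mg/L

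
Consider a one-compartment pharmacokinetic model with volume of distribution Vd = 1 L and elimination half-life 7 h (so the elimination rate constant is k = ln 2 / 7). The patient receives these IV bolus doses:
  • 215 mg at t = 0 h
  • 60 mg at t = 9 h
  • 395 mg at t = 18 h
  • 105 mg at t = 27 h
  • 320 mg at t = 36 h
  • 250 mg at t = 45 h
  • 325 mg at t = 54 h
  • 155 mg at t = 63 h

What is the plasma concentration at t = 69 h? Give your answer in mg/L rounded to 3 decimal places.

199.127 mg/L

k = ln 2 / 7 = 0.09902 per h
Dose 1 (215 mg at t=0 h): 215·exp(−0.09902·69) = 0.232 mg/L
Dose 2 (60 mg at t=9 h): 60·exp(−0.09902·60) = 0.158 mg/L
Dose 3 (395 mg at t=18 h): 395·exp(−0.09902·51) = 2.532 mg/L
Dose 4 (105 mg at t=27 h): 105·exp(−0.09902·42) = 1.641 mg/L
Dose 5 (320 mg at t=36 h): 320·exp(−0.09902·33) = 12.190 mg/L
Dose 6 (250 mg at t=45 h): 250·exp(−0.09902·24) = 23.219 mg/L
Dose 7 (325 mg at t=54 h): 325·exp(−0.09902·15) = 73.590 mg/L
Dose 8 (155 mg at t=63 h): 155·exp(−0.09902·6) = 85.567 mg/L
C(69) = 0.232 + 0.158 + 2.532 + 1.641 + 12.190 + 23.219 + 73.590 + 85.567 = 199.127 mg/L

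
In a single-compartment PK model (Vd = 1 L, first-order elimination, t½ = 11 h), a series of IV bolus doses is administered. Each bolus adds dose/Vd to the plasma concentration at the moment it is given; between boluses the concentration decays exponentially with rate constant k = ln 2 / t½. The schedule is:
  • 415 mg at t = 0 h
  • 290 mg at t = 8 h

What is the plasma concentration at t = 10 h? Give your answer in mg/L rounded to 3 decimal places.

476.657 mg/L

k = ln 2 / 11 = 0.06301 per h
Dose 1 (415 mg at t=0 h): 415·exp(−0.06301·10) = 220.996 mg/L
Dose 2 (290 mg at t=8 h): 290·exp(−0.06301·2) = 255.661 mg/L
C(10) = 220.996 + 255.661 = 476.657 mg/L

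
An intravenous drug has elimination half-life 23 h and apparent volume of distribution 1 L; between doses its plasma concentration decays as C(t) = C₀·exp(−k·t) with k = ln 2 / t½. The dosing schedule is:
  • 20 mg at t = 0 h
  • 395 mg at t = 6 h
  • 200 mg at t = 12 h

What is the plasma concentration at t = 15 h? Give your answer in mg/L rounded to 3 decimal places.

k = ln 2 / 23 = 0.03014 per h
Dose 1 (20 mg at t=0 h): 20·exp(−0.03014·15) = 12.726 mg/L
Dose 2 (395 mg at t=6 h): 395·exp(−0.03014·9) = 301.164 mg/L
Dose 3 (200 mg at t=12 h): 200·exp(−0.03014·3) = 182.711 mg/L
C(15) = 12.726 + 301.164 + 182.711 = 496.601 mg/L

496.601 mg/L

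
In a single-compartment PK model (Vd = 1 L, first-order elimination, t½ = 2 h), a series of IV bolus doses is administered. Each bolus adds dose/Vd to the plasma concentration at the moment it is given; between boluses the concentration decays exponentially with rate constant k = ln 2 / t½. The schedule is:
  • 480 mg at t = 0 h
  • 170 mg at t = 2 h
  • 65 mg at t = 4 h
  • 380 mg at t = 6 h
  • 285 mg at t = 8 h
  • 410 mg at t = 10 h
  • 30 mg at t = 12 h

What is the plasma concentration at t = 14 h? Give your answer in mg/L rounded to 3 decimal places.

185.312 mg/L

k = ln 2 / 2 = 0.34657 per h
Dose 1 (480 mg at t=0 h): 480·exp(−0.34657·14) = 3.750 mg/L
Dose 2 (170 mg at t=2 h): 170·exp(−0.34657·12) = 2.656 mg/L
Dose 3 (65 mg at t=4 h): 65·exp(−0.34657·10) = 2.031 mg/L
Dose 4 (380 mg at t=6 h): 380·exp(−0.34657·8) = 23.750 mg/L
Dose 5 (285 mg at t=8 h): 285·exp(−0.34657·6) = 35.625 mg/L
Dose 6 (410 mg at t=10 h): 410·exp(−0.34657·4) = 102.500 mg/L
Dose 7 (30 mg at t=12 h): 30·exp(−0.34657·2) = 15.000 mg/L
C(14) = 3.750 + 2.656 + 2.031 + 23.750 + 35.625 + 102.500 + 15.000 = 185.312 mg/L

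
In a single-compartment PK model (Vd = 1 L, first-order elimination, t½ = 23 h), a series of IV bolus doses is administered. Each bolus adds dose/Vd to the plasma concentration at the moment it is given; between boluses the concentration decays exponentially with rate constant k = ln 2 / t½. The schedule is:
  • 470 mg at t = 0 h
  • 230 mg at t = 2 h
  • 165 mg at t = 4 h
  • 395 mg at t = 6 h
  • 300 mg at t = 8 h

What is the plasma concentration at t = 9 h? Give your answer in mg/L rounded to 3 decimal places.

k = ln 2 / 23 = 0.03014 per h
Dose 1 (470 mg at t=0 h): 470·exp(−0.03014·9) = 358.347 mg/L
Dose 2 (230 mg at t=2 h): 230·exp(−0.03014·7) = 186.256 mg/L
Dose 3 (165 mg at t=4 h): 165·exp(−0.03014·5) = 141.920 mg/L
Dose 4 (395 mg at t=6 h): 395·exp(−0.03014·3) = 360.855 mg/L
Dose 5 (300 mg at t=8 h): 300·exp(−0.03014·1) = 291.094 mg/L
C(9) = 358.347 + 186.256 + 141.920 + 360.855 + 291.094 = 1338.471 mg/L

1338.471 mg/L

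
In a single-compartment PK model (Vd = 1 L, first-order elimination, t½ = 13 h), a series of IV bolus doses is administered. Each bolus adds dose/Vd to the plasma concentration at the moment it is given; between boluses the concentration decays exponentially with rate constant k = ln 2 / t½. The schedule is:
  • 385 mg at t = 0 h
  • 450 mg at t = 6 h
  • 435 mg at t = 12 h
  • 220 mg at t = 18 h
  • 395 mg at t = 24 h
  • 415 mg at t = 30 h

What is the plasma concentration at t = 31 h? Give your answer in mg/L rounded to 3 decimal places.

k = ln 2 / 13 = 0.05332 per h
Dose 1 (385 mg at t=0 h): 385·exp(−0.05332·31) = 73.726 mg/L
Dose 2 (450 mg at t=6 h): 450·exp(−0.05332·25) = 118.661 mg/L
Dose 3 (435 mg at t=12 h): 435·exp(−0.05332·19) = 157.951 mg/L
Dose 4 (220 mg at t=18 h): 220·exp(−0.05332·13) = 110.000 mg/L
Dose 5 (395 mg at t=24 h): 395·exp(−0.05332·7) = 271.959 mg/L
Dose 6 (415 mg at t=30 h): 415·exp(−0.05332·1) = 393.452 mg/L
C(31) = 73.726 + 118.661 + 157.951 + 110.000 + 271.959 + 393.452 = 1125.750 mg/L

1125.750 mg/L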